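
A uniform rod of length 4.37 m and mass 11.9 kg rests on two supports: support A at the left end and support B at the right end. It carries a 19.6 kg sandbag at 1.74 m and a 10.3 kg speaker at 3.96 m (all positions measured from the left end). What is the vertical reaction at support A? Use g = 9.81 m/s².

About support B:
Beam weight: 11.9 × 9.81 = 116.7 N down at 2.185 m → arm 2.185 m, τ = 116.7 × 2.185 = 255 N·m counterclockwise.
Sandbag: 19.6 × 9.81 = 192.3 N down at 1.74 m → arm 2.63 m, τ = 192.3 × 2.63 = 505.7 N·m counterclockwise.
Speaker: 10.3 × 9.81 = 101 N down at 3.96 m → arm 0.41 m, τ = 101 × 0.41 = 41.41 N·m counterclockwise.
Net load moment about support B = 802.1 N·m counterclockwise.
Reaction R at support A is upward at 0 m, arm 4.37 m → moment R × 4.37 clockwise.
For rotational equilibrium, R × 4.37 = 802.1, so R = 184 N.

R_A ≈ 184 N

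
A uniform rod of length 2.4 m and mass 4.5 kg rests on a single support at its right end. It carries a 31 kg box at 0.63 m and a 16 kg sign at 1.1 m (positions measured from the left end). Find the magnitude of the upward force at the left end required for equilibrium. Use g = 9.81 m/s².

Choose the right end as the axis so the unknown pivot reaction has zero arm there.
Beam weight: 4.5 × 9.81 = 44.15 N down at 1.2 m → arm 1.2 m, τ = 44.15 × 1.2 = 52.98 N·m counterclockwise.
Box: 31 × 9.81 = 304.1 N down at 0.63 m → arm 1.77 m, τ = 304.1 × 1.77 = 538.3 N·m counterclockwise.
Sign: 16 × 9.81 = 157 N down at 1.1 m → arm 1.3 m, τ = 157 × 1.3 = 204.1 N·m counterclockwise.
Net moment of the loads = 795.4 N·m counterclockwise.
The upward force F acts at the left end, arm 2.4 m, giving F × 2.4 clockwise.
Στ = 0 ⇒ F × 2.4 = 795.4 ⇒ F = 795.4 / 2.4 = 331 N.

F ≈ 331 N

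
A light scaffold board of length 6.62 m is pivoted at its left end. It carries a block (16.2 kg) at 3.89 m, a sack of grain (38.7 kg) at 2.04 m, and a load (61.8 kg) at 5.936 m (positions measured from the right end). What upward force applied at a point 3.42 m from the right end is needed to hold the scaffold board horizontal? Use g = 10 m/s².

F ≈ 824 N

Take moments about the left end.
Block: 16.2 × 10 = 162 N down at 3.89 m → arm 2.73 m, τ = 162 × 2.73 = 442.3 N·m clockwise.
Sack of grain: 38.7 × 10 = 387 N down at 2.04 m → arm 4.58 m, τ = 387 × 4.58 = 1772 N·m clockwise.
Load: 61.8 × 10 = 618 N down at 5.936 m → arm 0.684 m, τ = 618 × 0.684 = 422.7 N·m clockwise.
Net moment of the loads = 2637 N·m clockwise.
The upward force F acts at a point 3.42 m from the right end, arm 3.2 m, giving F × 3.2 counterclockwise.
Στ = 0 ⇒ F × 3.2 = 2637 ⇒ F = 2637 / 3.2 = 824 N.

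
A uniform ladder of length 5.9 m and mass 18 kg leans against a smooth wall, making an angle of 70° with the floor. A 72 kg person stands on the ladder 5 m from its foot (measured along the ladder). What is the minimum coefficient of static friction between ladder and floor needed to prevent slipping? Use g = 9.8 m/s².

Choose the foot of the ladder as the axis so the floor normal and friction both act there and drop out.
Ladder weight 18×9.8 = 176.4 N acts at 2.95 m along the ladder; its horizontal arm is 2.95·cos70° = 1.009 m → τ = 178 N·m clockwise.
Person: 72×9.8 = 705.6 N at 5 m → arm 1.71 m → τ = 1207 N·m clockwise.
Wall normal N acts horizontally at the top; its moment arm is the height L sinθ = 5.9·sin70° = 5.544 m, counterclockwise.
Setting net torque to zero: N × 5.544 = 1385 → N = 249.8 N.
ΣFx = 0 ⇒ f = N_wall = 249.8 N. ΣFy = 0 ⇒ N_floor = 882 N.
μ_min = f / N_floor = 249.8 / 882 = 0.283.

μ_min ≈ 0.283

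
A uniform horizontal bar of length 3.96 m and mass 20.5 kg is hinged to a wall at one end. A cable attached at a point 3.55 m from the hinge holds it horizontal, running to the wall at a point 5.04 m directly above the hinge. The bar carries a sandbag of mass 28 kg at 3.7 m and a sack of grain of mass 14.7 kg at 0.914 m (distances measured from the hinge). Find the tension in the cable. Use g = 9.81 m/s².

T ≈ 533 N

Taking torques about the hinge:
Beam weight: 20.5 × 9.81 = 201.1 N down at 1.98 m → arm 1.98 m, τ = 201.1 × 1.98 = 398.2 N·m clockwise.
Sandbag: 28 × 9.81 = 274.7 N down at 3.7 m → arm 3.7 m, τ = 274.7 × 3.7 = 1016 N·m clockwise.
Sack of grain: 14.7 × 9.81 = 144.2 N down at 0.914 m → arm 0.914 m, τ = 144.2 × 0.914 = 131.8 N·m clockwise.
Total clockwise load moment = 1546 N·m.
The cable tension T acts at 3.55 m; only its component perpendicular to the bar, T sinθ, produces torque. sinθ = h/√(h²+d²) = 5.04/√(5.04²+3.55²) = 0.8176.
Balancing moments: T × 3.55 × 0.8176 = 1546, giving T = 1546 / 2.902 = 533 N.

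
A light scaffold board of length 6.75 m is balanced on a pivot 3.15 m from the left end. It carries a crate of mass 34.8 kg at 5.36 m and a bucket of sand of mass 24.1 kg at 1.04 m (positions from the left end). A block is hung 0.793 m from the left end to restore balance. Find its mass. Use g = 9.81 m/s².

m ≈ 11.1 kg

Take moments about the pivot (at 3.15 m from the left end).
Crate: 34.8 × 9.81 = 341.4 N down at 5.36 m → arm 2.21 m, τ = 341.4 × 2.21 = 754.5 N·m clockwise.
Bucket of sand: 24.1 × 9.81 = 236.4 N down at 1.04 m → arm 2.11 m, τ = 236.4 × 2.11 = 498.8 N·m counterclockwise.
Net moment of known loads = 255.7 N·m clockwise.
An unknown mass m at 0.793 m has arm 2.357 m; its moment is m·g·2.357 counterclockwise.
Στ = 0 ⇒ m × 9.81 × 2.357 = 255.7 ⇒ m = 255.7 / (9.81 × 2.357) = 11.1 kg.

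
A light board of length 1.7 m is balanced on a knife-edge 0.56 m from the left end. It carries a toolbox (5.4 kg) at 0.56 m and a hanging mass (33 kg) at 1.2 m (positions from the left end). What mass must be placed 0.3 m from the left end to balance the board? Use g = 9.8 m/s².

m ≈ 81.2 kg

Choose the knife-edge (at 0.56 m from the left end) as the axis so the support reaction has zero arm there.
Toolbox: acts at the knife-edge, moment arm 0 → no torque.
Hanging mass: 33 × 9.8 = 323.4 N down at 1.2 m → arm 0.64 m, τ = 323.4 × 0.64 = 207 N·m clockwise.
Net moment of known loads = 207 N·m clockwise.
An unknown mass m at 0.3 m has arm 0.26 m; its moment is m·g·0.26 counterclockwise.
Στ = 0 ⇒ m × 9.8 × 0.26 = 207 ⇒ m = 207 / (9.8 × 0.26) = 81.2 kg.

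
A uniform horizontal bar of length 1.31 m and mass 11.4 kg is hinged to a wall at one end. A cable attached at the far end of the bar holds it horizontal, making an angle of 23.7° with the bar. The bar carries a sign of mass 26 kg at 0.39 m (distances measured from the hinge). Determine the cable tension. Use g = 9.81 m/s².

Take moments about the hinge.
Beam weight: 11.4 × 9.81 = 111.8 N down at 0.655 m → arm 0.655 m, τ = 111.8 × 0.655 = 73.23 N·m clockwise.
Sign: 26 × 9.81 = 255.1 N down at 0.39 m → arm 0.39 m, τ = 255.1 × 0.39 = 99.49 N·m clockwise.
Total clockwise load moment = 172.7 N·m.
The cable tension T acts at 1.31 m; only its component perpendicular to the bar, T sinθ, produces torque. sin 23.7° = 0.4019.
For rotational equilibrium, T × 1.31 × 0.4019 = 172.7, so T = 172.7 / 0.5265 = 328 N.

T ≈ 328 N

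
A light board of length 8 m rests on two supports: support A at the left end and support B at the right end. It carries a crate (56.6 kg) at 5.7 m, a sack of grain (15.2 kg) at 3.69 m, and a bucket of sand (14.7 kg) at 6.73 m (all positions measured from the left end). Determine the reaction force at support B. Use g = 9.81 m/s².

R_B ≈ 586 N

Take moments about support A.
Crate: 56.6 × 9.81 = 555.2 N down at 5.7 m → arm 5.7 m, τ = 555.2 × 5.7 = 3165 N·m clockwise.
Sack of grain: 15.2 × 9.81 = 149.1 N down at 3.69 m → arm 3.69 m, τ = 149.1 × 3.69 = 550.2 N·m clockwise.
Bucket of sand: 14.7 × 9.81 = 144.2 N down at 6.73 m → arm 6.73 m, τ = 144.2 × 6.73 = 970.5 N·m clockwise.
Net load moment about support A = 4686 N·m clockwise.
Reaction R at support B is upward at 8 m, arm 8 m → moment R × 8 counterclockwise.
For rotational equilibrium, R × 8 = 4686, so R = 586 N.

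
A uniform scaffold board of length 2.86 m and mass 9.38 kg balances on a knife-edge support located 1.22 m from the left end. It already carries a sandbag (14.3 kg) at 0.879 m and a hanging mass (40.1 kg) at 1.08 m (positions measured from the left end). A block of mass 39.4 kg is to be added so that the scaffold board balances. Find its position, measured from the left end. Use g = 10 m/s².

Choose the knife-edge support (at 1.22 m from the left end) as the axis so the support reaction has zero arm there.
Beam weight: 9.38 × 10 = 93.8 N down at 1.43 m → arm 0.21 m, τ = 93.8 × 0.21 = 19.7 N·m clockwise.
Sandbag: 14.3 × 10 = 143 N down at 0.879 m → arm 0.341 m, τ = 143 × 0.341 = 48.76 N·m counterclockwise.
Hanging mass: 40.1 × 10 = 401 N down at 1.08 m → arm 0.14 m, τ = 401 × 0.14 = 56.14 N·m counterclockwise.
Net moment of existing loads = 85.2 N·m counterclockwise.
The block weighs 39.4 × 10 = 394 N and must supply an equal clockwise moment, so its lever arm about the knife-edge support is 85.2 / 394 = 0.216 m.
That puts it at 1.22 + 0.216 = 1.44 m from the left end.

x ≈ 1.44 m from the left end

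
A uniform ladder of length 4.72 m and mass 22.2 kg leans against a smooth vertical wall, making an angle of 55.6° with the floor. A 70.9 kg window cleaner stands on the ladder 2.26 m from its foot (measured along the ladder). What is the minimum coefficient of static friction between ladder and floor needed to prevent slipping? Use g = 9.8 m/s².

Taking torques about the foot of the ladder:
Ladder weight 22.2×9.8 = 217.6 N acts at 2.36 m along the ladder; its horizontal arm is 2.36·cos55.6° = 1.333 m → τ = 290.1 N·m clockwise.
Window cleaner: 70.9×9.8 = 694.8 N at 2.26 m → arm 1.277 m → τ = 887.3 N·m clockwise.
Wall normal N acts horizontally at the top; its moment arm is the height L sinθ = 4.72·sin55.6° = 3.895 m, counterclockwise.
Setting net torque to zero: N × 3.895 = 1177 → N = 302.2 N.
ΣFx = 0 ⇒ f = N_wall = 302.2 N. ΣFy = 0 ⇒ N_floor = 912.4 N.
μ_min = f / N_floor = 302.2 / 912.4 = 0.331.

μ_min ≈ 0.331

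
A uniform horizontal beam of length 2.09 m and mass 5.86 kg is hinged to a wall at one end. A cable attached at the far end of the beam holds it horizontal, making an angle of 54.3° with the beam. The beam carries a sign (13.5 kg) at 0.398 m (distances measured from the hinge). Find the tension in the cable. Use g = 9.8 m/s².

Choose the hinge as the axis so the unknown hinge reaction has zero arm there.
Beam weight: 5.86 × 9.8 = 57.43 N down at 1.045 m → arm 1.045 m, τ = 57.43 × 1.045 = 60.01 N·m clockwise.
Sign: 13.5 × 9.8 = 132.3 N down at 0.398 m → arm 0.398 m, τ = 132.3 × 0.398 = 52.66 N·m clockwise.
Total clockwise load moment = 112.7 N·m.
The cable tension T acts at 2.09 m; only its component perpendicular to the beam, T sinθ, produces torque. sin 54.3° = 0.8121.
Balancing moments: T × 2.09 × 0.8121 = 112.7, giving T = 112.7 / 1.697 = 66.4 N.

T ≈ 66.4 N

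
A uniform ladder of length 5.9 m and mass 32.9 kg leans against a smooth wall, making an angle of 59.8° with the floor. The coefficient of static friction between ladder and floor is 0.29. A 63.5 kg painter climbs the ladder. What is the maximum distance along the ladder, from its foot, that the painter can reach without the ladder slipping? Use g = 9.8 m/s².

d ≈ 2.93 m

Choose the foot of the ladder as the axis so the floor normal and friction both act there and drop out.
Ladder weight 32.9×9.8 = 322.4 N acts at 2.95 m along the ladder; its horizontal arm is 2.95·cos59.8° = 1.484 m → τ = 478.4 N·m clockwise.
Painter weight 63.5×9.8 = 622.3 N at distance d → arm d·cos59.8° → τ = 622.3·d·0.503 clockwise.
Wall normal N at the top has arm L sinθ = 5.099 m counterclockwise, so Στ = 0 gives N·5.099 = 478.4 + 313·d.
ΣFy = 0 ⇒ N_floor = 944.7 N, so the maximum friction is μ_s·N_floor = 0.29×944.7 = 274 N. ΣFx = 0 ⇒ N_wall = f, so at the slipping point N = 274 N.
Substituting: 274×5.099 = 478.4 + 313·d ⇒ d = (1397 − 478.4) / 313 = 2.93 m.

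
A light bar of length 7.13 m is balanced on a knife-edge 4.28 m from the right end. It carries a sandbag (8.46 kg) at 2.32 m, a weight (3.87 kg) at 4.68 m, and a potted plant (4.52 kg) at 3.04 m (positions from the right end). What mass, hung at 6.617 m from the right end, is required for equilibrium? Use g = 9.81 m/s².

m ≈ 8.83 kg

Sum moments about the knife-edge (at 4.28 m from the right end) (the support reaction has zero arm there).
Sandbag: 8.46 × 9.81 = 82.99 N down at 2.32 m → arm 1.96 m, τ = 82.99 × 1.96 = 162.7 N·m clockwise.
Weight: 3.87 × 9.81 = 37.96 N down at 4.68 m → arm 0.4 m, τ = 37.96 × 0.4 = 15.18 N·m counterclockwise.
Potted plant: 4.52 × 9.81 = 44.34 N down at 3.04 m → arm 1.24 m, τ = 44.34 × 1.24 = 54.98 N·m clockwise.
Net moment of known loads = 202.5 N·m clockwise.
An unknown mass m at 6.617 m has arm 2.337 m; its moment is m·g·2.337 counterclockwise.
For rotational equilibrium, m × 9.81 × 2.337 = 202.5, so m = 202.5 / (9.81 × 2.337) = 8.83 kg.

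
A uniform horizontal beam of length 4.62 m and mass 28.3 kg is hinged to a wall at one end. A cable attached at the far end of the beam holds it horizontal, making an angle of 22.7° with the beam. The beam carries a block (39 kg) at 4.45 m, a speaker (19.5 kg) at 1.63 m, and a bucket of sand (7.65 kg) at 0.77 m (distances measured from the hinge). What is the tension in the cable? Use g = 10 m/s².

Choose the hinge as the axis so the unknown hinge reaction has zero arm there.
Beam weight: 28.3 × 10 = 283 N down at 2.31 m → arm 2.31 m, τ = 283 × 2.31 = 653.7 N·m clockwise.
Block: 39 × 10 = 390 N down at 4.45 m → arm 4.45 m, τ = 390 × 4.45 = 1736 N·m clockwise.
Speaker: 19.5 × 10 = 195 N down at 1.63 m → arm 1.63 m, τ = 195 × 1.63 = 317.8 N·m clockwise.
Bucket of sand: 7.65 × 10 = 76.5 N down at 0.77 m → arm 0.77 m, τ = 76.5 × 0.77 = 58.91 N·m clockwise.
Total clockwise load moment = 2766 N·m.
The cable tension T acts at 4.62 m; only its component perpendicular to the beam, T sinθ, produces torque. sin 22.7° = 0.3859.
For rotational equilibrium, T × 4.62 × 0.3859 = 2766, so T = 2766 / 1.783 = 1550 N.

T ≈ 1550 N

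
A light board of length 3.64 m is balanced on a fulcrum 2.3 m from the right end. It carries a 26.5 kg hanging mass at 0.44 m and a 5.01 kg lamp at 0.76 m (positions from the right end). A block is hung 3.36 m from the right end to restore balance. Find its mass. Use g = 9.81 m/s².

Take moments about the fulcrum (at 2.3 m from the right end).
Hanging mass: 26.5 × 9.81 = 260 N down at 0.44 m → arm 1.86 m, τ = 260 × 1.86 = 483.6 N·m clockwise.
Lamp: 5.01 × 9.81 = 49.15 N down at 0.76 m → arm 1.54 m, τ = 49.15 × 1.54 = 75.69 N·m clockwise.
Net moment of known loads = 559.3 N·m clockwise.
An unknown mass m at 3.36 m has arm 1.06 m; its moment is m·g·1.06 counterclockwise.
For rotational equilibrium, m × 9.81 × 1.06 = 559.3, so m = 559.3 / (9.81 × 1.06) = 53.8 kg.

m ≈ 53.8 kg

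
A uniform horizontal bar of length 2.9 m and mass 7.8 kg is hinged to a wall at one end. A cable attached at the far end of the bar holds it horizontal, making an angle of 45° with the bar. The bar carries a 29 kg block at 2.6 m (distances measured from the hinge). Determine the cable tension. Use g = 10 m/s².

T ≈ 423 N

Take moments about the hinge.
Beam weight: 7.8 × 10 = 78 N down at 1.45 m → arm 1.45 m, τ = 78 × 1.45 = 113.1 N·m clockwise.
Block: 29 × 10 = 290 N down at 2.6 m → arm 2.6 m, τ = 290 × 2.6 = 754 N·m clockwise.
Total clockwise load moment = 867.1 N·m.
The cable tension T acts at 2.9 m; only its component perpendicular to the bar, T sinθ, produces torque. sin 45° = 0.7071.
Balancing moments: T × 2.9 × 0.7071 = 867.1, giving T = 867.1 / 2.051 = 423 N.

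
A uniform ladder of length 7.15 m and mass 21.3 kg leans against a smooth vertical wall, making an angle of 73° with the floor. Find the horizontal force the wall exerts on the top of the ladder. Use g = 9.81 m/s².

N_wall ≈ 31.9 N

Sum moments about the foot of the ladder (the floor normal and friction both act there and drop out).
Ladder weight 21.3×9.81 = 209 N acts at 3.575 m along the ladder; its horizontal arm is 3.575·cos73° = 1.045 m → τ = 218.4 N·m clockwise.
Wall normal N acts horizontally at the top; its moment arm is the height L sinθ = 7.15·sin73° = 6.838 m, counterclockwise.
For rotational equilibrium, N × 6.838 = 218.4, so N = 31.9 N.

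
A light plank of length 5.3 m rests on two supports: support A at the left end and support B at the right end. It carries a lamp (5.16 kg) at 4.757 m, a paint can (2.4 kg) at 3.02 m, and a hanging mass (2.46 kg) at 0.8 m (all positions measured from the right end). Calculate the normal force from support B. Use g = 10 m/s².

Take moments about support A.
Lamp: 5.16 × 10 = 51.6 N down at 4.757 m → arm 0.543 m, τ = 51.6 × 0.543 = 28.02 N·m clockwise.
Paint can: 2.4 × 10 = 24 N down at 3.02 m → arm 2.28 m, τ = 24 × 2.28 = 54.72 N·m clockwise.
Hanging mass: 2.46 × 10 = 24.6 N down at 0.8 m → arm 4.5 m, τ = 24.6 × 4.5 = 110.7 N·m clockwise.
Net load moment about support A = 193.4 N·m clockwise.
Reaction R at support B is upward at 0 m, arm 5.3 m → moment R × 5.3 counterclockwise.
Balancing moments: R × 5.3 = 193.4, giving R = 36.5 N.

R_B ≈ 36.5 N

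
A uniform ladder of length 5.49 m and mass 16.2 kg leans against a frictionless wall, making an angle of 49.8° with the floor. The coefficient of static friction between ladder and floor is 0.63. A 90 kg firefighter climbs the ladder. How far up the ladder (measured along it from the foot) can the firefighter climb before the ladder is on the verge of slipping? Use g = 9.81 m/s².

d ≈ 4.34 m

Sum moments about the foot of the ladder (the floor normal and friction both act there and drop out).
Ladder weight 16.2×9.81 = 158.9 N acts at 2.745 m along the ladder; its horizontal arm is 2.745·cos49.8° = 1.772 m → τ = 281.6 N·m clockwise.
Firefighter weight 90×9.81 = 882.9 N at distance d → arm d·cos49.8° → τ = 882.9·d·0.6455 clockwise.
Wall normal N at the top has arm L sinθ = 4.193 m counterclockwise, so Στ = 0 gives N·4.193 = 281.6 + 569.9·d.
ΣFy = 0 ⇒ N_floor = 1042 N, so the maximum friction is μ_s·N_floor = 0.63×1042 = 656.5 N. ΣFx = 0 ⇒ N_wall = f, so at the slipping point N = 656.5 N.
Substituting: 656.5×4.193 = 281.6 + 569.9·d ⇒ d = (2753 − 281.6) / 569.9 = 4.34 m.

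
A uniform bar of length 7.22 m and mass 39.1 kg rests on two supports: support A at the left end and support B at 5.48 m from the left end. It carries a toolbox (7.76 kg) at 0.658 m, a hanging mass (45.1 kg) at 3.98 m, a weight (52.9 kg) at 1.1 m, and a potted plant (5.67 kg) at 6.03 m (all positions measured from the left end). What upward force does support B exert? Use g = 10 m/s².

About support A:
Beam weight: 39.1 × 10 = 391 N down at 3.61 m → arm 3.61 m, τ = 391 × 3.61 = 1412 N·m clockwise.
Toolbox: 7.76 × 10 = 77.6 N down at 0.658 m → arm 0.658 m, τ = 77.6 × 0.658 = 51.06 N·m clockwise.
Hanging mass: 45.1 × 10 = 451 N down at 3.98 m → arm 3.98 m, τ = 451 × 3.98 = 1795 N·m clockwise.
Weight: 52.9 × 10 = 529 N down at 1.1 m → arm 1.1 m, τ = 529 × 1.1 = 581.9 N·m clockwise.
Potted plant: 5.67 × 10 = 56.7 N down at 6.03 m → arm 6.03 m, τ = 56.7 × 6.03 = 341.9 N·m clockwise.
Net load moment about support A = 4182 N·m clockwise.
Reaction R at support B is upward at 5.48 m, arm 5.48 m → moment R × 5.48 counterclockwise.
For rotational equilibrium, R × 5.48 = 4182, so R = 763 N.

R_B ≈ 763 N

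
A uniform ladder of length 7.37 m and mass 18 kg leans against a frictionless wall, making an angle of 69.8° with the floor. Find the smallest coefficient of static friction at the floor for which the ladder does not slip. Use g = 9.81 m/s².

Taking torques about the foot of the ladder:
Ladder weight 18×9.81 = 176.6 N acts at 3.685 m along the ladder; its horizontal arm is 3.685·cos69.8° = 1.272 m → τ = 224.6 N·m clockwise.
Wall normal N acts horizontally at the top; its moment arm is the height L sinθ = 7.37·sin69.8° = 6.917 m, counterclockwise.
Στ = 0 ⇒ N × 6.917 = 224.6 ⇒ N = 32.47 N.
ΣFx = 0 ⇒ f = N_wall = 32.47 N. ΣFy = 0 ⇒ N_floor = 176.6 N.
μ_min = f / N_floor = 32.47 / 176.6 = 0.184.

μ_min ≈ 0.184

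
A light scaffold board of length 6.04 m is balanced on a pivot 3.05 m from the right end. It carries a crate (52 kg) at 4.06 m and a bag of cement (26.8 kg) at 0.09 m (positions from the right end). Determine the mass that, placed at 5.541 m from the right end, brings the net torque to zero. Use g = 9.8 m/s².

m ≈ 10.8 kg

Choose the pivot (at 3.05 m from the right end) as the axis so the support reaction has zero arm there.
Crate: 52 × 9.8 = 509.6 N down at 4.06 m → arm 1.01 m, τ = 509.6 × 1.01 = 514.7 N·m counterclockwise.
Bag of cement: 26.8 × 9.8 = 262.6 N down at 0.09 m → arm 2.96 m, τ = 262.6 × 2.96 = 777.3 N·m clockwise.
Net moment of known loads = 262.6 N·m clockwise.
An unknown mass m at 5.541 m has arm 2.491 m; its moment is m·g·2.491 counterclockwise.
Στ = 0 ⇒ m × 9.8 × 2.491 = 262.6 ⇒ m = 262.6 / (9.8 × 2.491) = 10.8 kg.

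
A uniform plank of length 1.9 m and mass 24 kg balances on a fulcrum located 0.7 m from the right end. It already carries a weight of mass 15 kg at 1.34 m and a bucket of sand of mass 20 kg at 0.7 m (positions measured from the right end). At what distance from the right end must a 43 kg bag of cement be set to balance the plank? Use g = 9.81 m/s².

Taking torques about the fulcrum (at 0.7 m from the right end):
Beam weight: 24 × 9.81 = 235.4 N down at 0.95 m → arm 0.25 m, τ = 235.4 × 0.25 = 58.85 N·m counterclockwise.
Weight: 15 × 9.81 = 147.2 N down at 1.34 m → arm 0.64 m, τ = 147.2 × 0.64 = 94.21 N·m counterclockwise.
Bucket of sand: acts at the fulcrum, moment arm 0 → no torque.
Net moment of existing loads = 153.1 N·m counterclockwise.
The bag of cement weighs 43 × 9.81 = 421.8 N and must supply an equal clockwise moment, so its lever arm about the fulcrum is 153.1 / 421.8 = 0.363 m.
That puts it at 0.7 − 0.363 = 0.337 m from the right end.

x ≈ 0.337 m from the right end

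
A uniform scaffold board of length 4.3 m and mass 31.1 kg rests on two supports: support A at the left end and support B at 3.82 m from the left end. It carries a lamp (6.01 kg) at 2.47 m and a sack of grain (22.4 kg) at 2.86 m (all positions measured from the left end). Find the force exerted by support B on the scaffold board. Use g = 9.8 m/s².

R_B ≈ 374 N

About support A:
Beam weight: 31.1 × 9.8 = 304.8 N down at 2.15 m → arm 2.15 m, τ = 304.8 × 2.15 = 655.3 N·m clockwise.
Lamp: 6.01 × 9.8 = 58.9 N down at 2.47 m → arm 2.47 m, τ = 58.9 × 2.47 = 145.5 N·m clockwise.
Sack of grain: 22.4 × 9.8 = 219.5 N down at 2.86 m → arm 2.86 m, τ = 219.5 × 2.86 = 627.8 N·m clockwise.
Net load moment about support A = 1429 N·m clockwise.
Reaction R at support B is upward at 3.82 m, arm 3.82 m → moment R × 3.82 counterclockwise.
Στ = 0 ⇒ R × 3.82 = 1429 ⇒ R = 374 N.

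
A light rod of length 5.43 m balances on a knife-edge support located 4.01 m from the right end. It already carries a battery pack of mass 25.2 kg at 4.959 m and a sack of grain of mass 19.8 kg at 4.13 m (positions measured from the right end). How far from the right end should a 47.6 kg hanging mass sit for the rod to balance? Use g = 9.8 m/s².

x ≈ 3.46 m from the right end

Sum moments about the knife-edge support (at 4.01 m from the right end) (the support reaction has zero arm there).
Battery pack: 25.2 × 9.8 = 247 N down at 4.959 m → arm 0.949 m, τ = 247 × 0.949 = 234.4 N·m counterclockwise.
Sack of grain: 19.8 × 9.8 = 194 N down at 4.13 m → arm 0.12 m, τ = 194 × 0.12 = 23.28 N·m counterclockwise.
Net moment of existing loads = 257.7 N·m counterclockwise.
The hanging mass weighs 47.6 × 9.8 = 466.5 N and must supply an equal clockwise moment, so its lever arm about the knife-edge support is 257.7 / 466.5 = 0.552 m.
That puts it at 4.01 − 0.552 = 3.46 m from the right end.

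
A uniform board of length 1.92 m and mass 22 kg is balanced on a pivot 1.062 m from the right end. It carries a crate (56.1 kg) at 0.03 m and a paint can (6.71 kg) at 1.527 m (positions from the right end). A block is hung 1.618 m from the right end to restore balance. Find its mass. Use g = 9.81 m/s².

m ≈ 103 kg

Take moments about the pivot (at 1.062 m from the right end).
Beam weight: 22 × 9.81 = 215.8 N down at 0.96 m → arm 0.102 m, τ = 215.8 × 0.102 = 22.01 N·m clockwise.
Crate: 56.1 × 9.81 = 550.3 N down at 0.03 m → arm 1.032 m, τ = 550.3 × 1.032 = 567.9 N·m clockwise.
Paint can: 6.71 × 9.81 = 65.83 N down at 1.527 m → arm 0.465 m, τ = 65.83 × 0.465 = 30.61 N·m counterclockwise.
Net moment of known loads = 559.3 N·m clockwise.
An unknown mass m at 1.618 m has arm 0.556 m; its moment is m·g·0.556 counterclockwise.
Στ = 0 ⇒ m × 9.81 × 0.556 = 559.3 ⇒ m = 559.3 / (9.81 × 0.556) = 103 kg.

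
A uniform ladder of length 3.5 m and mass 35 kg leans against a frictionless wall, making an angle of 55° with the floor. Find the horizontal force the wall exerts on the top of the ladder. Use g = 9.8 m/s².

N_wall ≈ 120 N

Choose the foot of the ladder as the axis so the floor normal and friction both act there and drop out.
Ladder weight 35×9.8 = 343 N acts at 1.75 m along the ladder; its horizontal arm is 1.75·cos55° = 1.004 m → τ = 344.4 N·m clockwise.
Wall normal N acts horizontally at the top; its moment arm is the height L sinθ = 3.5·sin55° = 2.867 m, counterclockwise.
Balancing moments: N × 2.867 = 344.4, giving N = 120 N.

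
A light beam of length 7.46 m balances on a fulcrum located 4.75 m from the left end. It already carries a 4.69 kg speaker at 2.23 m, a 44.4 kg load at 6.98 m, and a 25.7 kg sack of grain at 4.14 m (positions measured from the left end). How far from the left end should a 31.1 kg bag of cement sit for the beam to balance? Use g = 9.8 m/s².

x ≈ 2.45 m from the left end

Take moments about the fulcrum (at 4.75 m from the left end).
Speaker: 4.69 × 9.8 = 45.96 N down at 2.23 m → arm 2.52 m, τ = 45.96 × 2.52 = 115.8 N·m counterclockwise.
Load: 44.4 × 9.8 = 435.1 N down at 6.98 m → arm 2.23 m, τ = 435.1 × 2.23 = 970.3 N·m clockwise.
Sack of grain: 25.7 × 9.8 = 251.9 N down at 4.14 m → arm 0.61 m, τ = 251.9 × 0.61 = 153.7 N·m counterclockwise.
Net moment of existing loads = 700.8 N·m clockwise.
The bag of cement weighs 31.1 × 9.8 = 304.8 N and must supply an equal counterclockwise moment, so its lever arm about the fulcrum is 700.8 / 304.8 = 2.3 m.
That puts it at 4.75 − 2.3 = 2.45 m from the left end.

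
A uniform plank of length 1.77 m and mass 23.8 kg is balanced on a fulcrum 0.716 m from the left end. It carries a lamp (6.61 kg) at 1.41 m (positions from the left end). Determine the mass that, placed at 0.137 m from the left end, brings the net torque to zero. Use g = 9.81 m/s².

Taking torques about the fulcrum (at 0.716 m from the left end):
Beam weight: 23.8 × 9.81 = 233.5 N down at 0.885 m → arm 0.169 m, τ = 233.5 × 0.169 = 39.46 N·m clockwise.
Lamp: 6.61 × 9.81 = 64.84 N down at 1.41 m → arm 0.694 m, τ = 64.84 × 0.694 = 45 N·m clockwise.
Net moment of known loads = 84.46 N·m clockwise.
An unknown mass m at 0.137 m has arm 0.579 m; its moment is m·g·0.579 counterclockwise.
Balancing moments: m × 9.81 × 0.579 = 84.46, giving m = 84.46 / (9.81 × 0.579) = 14.9 kg.

m ≈ 14.9 kg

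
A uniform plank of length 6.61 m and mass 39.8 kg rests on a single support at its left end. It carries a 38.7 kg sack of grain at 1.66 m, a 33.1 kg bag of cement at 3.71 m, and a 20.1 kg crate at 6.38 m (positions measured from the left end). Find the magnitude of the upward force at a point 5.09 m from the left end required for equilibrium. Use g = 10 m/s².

F ≈ 878 N

Take moments about the left end.
Beam weight: 39.8 × 10 = 398 N down at 3.305 m → arm 3.305 m, τ = 398 × 3.305 = 1315 N·m clockwise.
Sack of grain: 38.7 × 10 = 387 N down at 1.66 m → arm 1.66 m, τ = 387 × 1.66 = 642.4 N·m clockwise.
Bag of cement: 33.1 × 10 = 331 N down at 3.71 m → arm 3.71 m, τ = 331 × 3.71 = 1228 N·m clockwise.
Crate: 20.1 × 10 = 201 N down at 6.38 m → arm 6.38 m, τ = 201 × 6.38 = 1282 N·m clockwise.
Net moment of the loads = 4467 N·m clockwise.
The upward force F acts at a point 5.09 m from the left end, arm 5.09 m, giving F × 5.09 counterclockwise.
Balancing moments: F × 5.09 = 4467, giving F = 4467 / 5.09 = 878 N.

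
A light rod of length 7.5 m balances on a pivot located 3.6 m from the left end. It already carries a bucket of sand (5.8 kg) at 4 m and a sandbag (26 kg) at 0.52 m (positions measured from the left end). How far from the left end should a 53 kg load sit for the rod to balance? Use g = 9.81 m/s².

Taking torques about the pivot (at 3.6 m from the left end):
Bucket of sand: 5.8 × 9.81 = 56.9 N down at 4 m → arm 0.4 m, τ = 56.9 × 0.4 = 22.76 N·m clockwise.
Sandbag: 26 × 9.81 = 255.1 N down at 0.52 m → arm 3.08 m, τ = 255.1 × 3.08 = 785.7 N·m counterclockwise.
Net moment of existing loads = 762.9 N·m counterclockwise.
The load weighs 53 × 9.81 = 519.9 N and must supply an equal clockwise moment, so its lever arm about the pivot is 762.9 / 519.9 = 1.47 m.
That puts it at 3.6 + 1.47 = 5.07 m from the left end.

x ≈ 5.07 m from the left end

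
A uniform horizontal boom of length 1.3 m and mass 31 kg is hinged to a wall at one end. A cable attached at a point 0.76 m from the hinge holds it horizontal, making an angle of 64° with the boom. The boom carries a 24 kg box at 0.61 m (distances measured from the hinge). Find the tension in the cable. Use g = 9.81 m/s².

Taking torques about the hinge:
Beam weight: 31 × 9.81 = 304.1 N down at 0.65 m → arm 0.65 m, τ = 304.1 × 0.65 = 197.7 N·m clockwise.
Box: 24 × 9.81 = 235.4 N down at 0.61 m → arm 0.61 m, τ = 235.4 × 0.61 = 143.6 N·m clockwise.
Total clockwise load moment = 341.3 N·m.
The cable tension T acts at 0.76 m; only its component perpendicular to the boom, T sinθ, produces torque. sin 64° = 0.8988.
For rotational equilibrium, T × 0.76 × 0.8988 = 341.3, so T = 341.3 / 0.6831 = 500 N.

T ≈ 500 N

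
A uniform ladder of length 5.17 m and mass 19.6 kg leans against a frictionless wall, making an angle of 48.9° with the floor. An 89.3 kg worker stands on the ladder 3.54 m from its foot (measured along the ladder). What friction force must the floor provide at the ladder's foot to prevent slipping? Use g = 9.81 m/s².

f ≈ 607 N

Take moments about the foot of the ladder.
Ladder weight 19.6×9.81 = 192.3 N acts at 2.585 m along the ladder; its horizontal arm is 2.585·cos48.9° = 1.699 m → τ = 326.7 N·m clockwise.
Worker: 89.3×9.81 = 876 N at 3.54 m → arm 2.327 m → τ = 2038 N·m clockwise.
Wall normal N acts horizontally at the top; its moment arm is the height L sinθ = 5.17·sin48.9° = 3.896 m, counterclockwise.
Setting net torque to zero: N × 3.896 = 2365 → N = 607 N.
ΣFx = 0: friction at the foot balances the wall's push, so f = N_wall = 607 N.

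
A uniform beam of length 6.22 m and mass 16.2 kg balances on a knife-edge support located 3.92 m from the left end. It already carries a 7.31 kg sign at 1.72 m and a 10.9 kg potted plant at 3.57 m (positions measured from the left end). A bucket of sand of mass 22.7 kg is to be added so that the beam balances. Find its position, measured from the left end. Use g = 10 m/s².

x ≈ 5.37 m from the left end

Choose the knife-edge support (at 3.92 m from the left end) as the axis so the support reaction has zero arm there.
Beam weight: 16.2 × 10 = 162 N down at 3.11 m → arm 0.81 m, τ = 162 × 0.81 = 131.2 N·m counterclockwise.
Sign: 7.31 × 10 = 73.1 N down at 1.72 m → arm 2.2 m, τ = 73.1 × 2.2 = 160.8 N·m counterclockwise.
Potted plant: 10.9 × 10 = 109 N down at 3.57 m → arm 0.35 m, τ = 109 × 0.35 = 38.15 N·m counterclockwise.
Net moment of existing loads = 330.1 N·m counterclockwise.
The bucket of sand weighs 22.7 × 10 = 227 N and must supply an equal clockwise moment, so its lever arm about the knife-edge support is 330.1 / 227 = 1.45 m.
That puts it at 3.92 + 1.45 = 5.37 m from the left end.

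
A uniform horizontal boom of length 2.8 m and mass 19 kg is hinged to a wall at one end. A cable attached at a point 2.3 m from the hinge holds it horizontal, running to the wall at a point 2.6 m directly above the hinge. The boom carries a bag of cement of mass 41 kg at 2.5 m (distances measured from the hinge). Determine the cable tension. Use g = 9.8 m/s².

Choose the hinge as the axis so the unknown hinge reaction has zero arm there.
Beam weight: 19 × 9.8 = 186.2 N down at 1.4 m → arm 1.4 m, τ = 186.2 × 1.4 = 260.7 N·m clockwise.
Bag of cement: 41 × 9.8 = 401.8 N down at 2.5 m → arm 2.5 m, τ = 401.8 × 2.5 = 1004 N·m clockwise.
Total clockwise load moment = 1265 N·m.
The cable tension T acts at 2.3 m; only its component perpendicular to the boom, T sinθ, produces torque. sinθ = h/√(h²+d²) = 2.6/√(2.6²+2.3²) = 0.749.
Στ = 0 ⇒ T × 2.3 × 0.749 = 1265 ⇒ T = 1265 / 1.723 = 734 N.

T ≈ 734 N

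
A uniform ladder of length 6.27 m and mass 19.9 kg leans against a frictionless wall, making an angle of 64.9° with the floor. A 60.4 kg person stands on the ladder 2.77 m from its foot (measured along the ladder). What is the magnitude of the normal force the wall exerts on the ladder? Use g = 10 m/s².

About the foot of the ladder:
Ladder weight 19.9×10 = 199 N acts at 3.135 m along the ladder; its horizontal arm is 3.135·cos64.9° = 1.33 m → τ = 264.7 N·m clockwise.
Person: 60.4×10 = 604 N at 2.77 m → arm 1.175 m → τ = 709.7 N·m clockwise.
Wall normal N acts horizontally at the top; its moment arm is the height L sinθ = 6.27·sin64.9° = 5.678 m, counterclockwise.
Balancing moments: N × 5.678 = 974.4, giving N = 172 N.

N_wall ≈ 172 N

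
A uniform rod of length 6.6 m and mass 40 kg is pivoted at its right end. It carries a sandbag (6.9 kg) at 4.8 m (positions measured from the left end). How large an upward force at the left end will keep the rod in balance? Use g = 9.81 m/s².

Sum moments about the right end (the unknown pivot reaction has zero arm there).
Beam weight: 40 × 9.81 = 392.4 N down at 3.3 m → arm 3.3 m, τ = 392.4 × 3.3 = 1295 N·m counterclockwise.
Sandbag: 6.9 × 9.81 = 67.69 N down at 4.8 m → arm 1.8 m, τ = 67.69 × 1.8 = 121.8 N·m counterclockwise.
Net moment of the loads = 1417 N·m counterclockwise.
The upward force F acts at the left end, arm 6.6 m, giving F × 6.6 clockwise.
Setting net torque to zero: F × 6.6 = 1417 → F = 1417 / 6.6 = 215 N.

F ≈ 215 N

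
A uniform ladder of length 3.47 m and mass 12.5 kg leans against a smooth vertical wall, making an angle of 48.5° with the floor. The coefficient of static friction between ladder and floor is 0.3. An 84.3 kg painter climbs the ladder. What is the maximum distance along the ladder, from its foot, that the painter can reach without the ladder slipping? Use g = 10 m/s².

d ≈ 1.09 m

Take moments about the foot of the ladder.
Ladder weight 12.5×10 = 125 N acts at 1.735 m along the ladder; its horizontal arm is 1.735·cos48.5° = 1.15 m → τ = 143.8 N·m clockwise.
Painter weight 84.3×10 = 843 N at distance d → arm d·cos48.5° → τ = 843·d·0.6626 clockwise.
Wall normal N at the top has arm L sinθ = 2.599 m counterclockwise, so Στ = 0 gives N·2.599 = 143.8 + 558.6·d.
ΣFy = 0 ⇒ N_floor = 968 N, so the maximum friction is μ_s·N_floor = 0.3×968 = 290.4 N. ΣFx = 0 ⇒ N_wall = f, so at the slipping point N = 290.4 N.
Substituting: 290.4×2.599 = 143.8 + 558.6·d ⇒ d = (754.7 − 143.8) / 558.6 = 1.09 m.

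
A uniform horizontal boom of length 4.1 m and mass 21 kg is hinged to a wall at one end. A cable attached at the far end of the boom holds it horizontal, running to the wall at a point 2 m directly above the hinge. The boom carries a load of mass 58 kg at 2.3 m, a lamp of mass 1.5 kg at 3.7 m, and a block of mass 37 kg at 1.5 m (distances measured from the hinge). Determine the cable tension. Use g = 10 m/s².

Taking torques about the hinge:
Beam weight: 21 × 10 = 210 N down at 2.05 m → arm 2.05 m, τ = 210 × 2.05 = 430.5 N·m clockwise.
Load: 58 × 10 = 580 N down at 2.3 m → arm 2.3 m, τ = 580 × 2.3 = 1334 N·m clockwise.
Lamp: 1.5 × 10 = 15 N down at 3.7 m → arm 3.7 m, τ = 15 × 3.7 = 55.5 N·m clockwise.
Block: 37 × 10 = 370 N down at 1.5 m → arm 1.5 m, τ = 370 × 1.5 = 555 N·m clockwise.
Total clockwise load moment = 2375 N·m.
The cable tension T acts at 4.1 m; only its component perpendicular to the boom, T sinθ, produces torque. sinθ = h/√(h²+d²) = 2/√(2²+4.1²) = 0.4384.
For rotational equilibrium, T × 4.1 × 0.4384 = 2375, so T = 2375 / 1.797 = 1320 N.

T ≈ 1320 N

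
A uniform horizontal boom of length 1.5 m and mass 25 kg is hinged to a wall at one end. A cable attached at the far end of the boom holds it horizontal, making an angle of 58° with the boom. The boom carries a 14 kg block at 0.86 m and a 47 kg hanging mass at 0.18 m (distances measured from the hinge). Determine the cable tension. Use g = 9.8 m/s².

Take moments about the hinge.
Beam weight: 25 × 9.8 = 245 N down at 0.75 m → arm 0.75 m, τ = 245 × 0.75 = 183.8 N·m clockwise.
Block: 14 × 9.8 = 137.2 N down at 0.86 m → arm 0.86 m, τ = 137.2 × 0.86 = 118 N·m clockwise.
Hanging mass: 47 × 9.8 = 460.6 N down at 0.18 m → arm 0.18 m, τ = 460.6 × 0.18 = 82.91 N·m clockwise.
Total clockwise load moment = 384.7 N·m.
The cable tension T acts at 1.5 m; only its component perpendicular to the boom, T sinθ, produces torque. sin 58° = 0.848.
Balancing moments: T × 1.5 × 0.848 = 384.7, giving T = 384.7 / 1.272 = 302 N.

T ≈ 302 N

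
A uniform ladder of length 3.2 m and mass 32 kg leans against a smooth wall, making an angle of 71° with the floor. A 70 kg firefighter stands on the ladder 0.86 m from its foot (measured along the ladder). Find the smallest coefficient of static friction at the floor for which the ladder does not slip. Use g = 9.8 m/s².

About the foot of the ladder:
Ladder weight 32×9.8 = 313.6 N acts at 1.6 m along the ladder; its horizontal arm is 1.6·cos71° = 0.5209 m → τ = 163.4 N·m clockwise.
Firefighter: 70×9.8 = 686 N at 0.86 m → arm 0.28 m → τ = 192.1 N·m clockwise.
Wall normal N acts horizontally at the top; its moment arm is the height L sinθ = 3.2·sin71° = 3.026 m, counterclockwise.
For rotational equilibrium, N × 3.026 = 355.5, so N = 117.5 N.
ΣFx = 0 ⇒ f = N_wall = 117.5 N. ΣFy = 0 ⇒ N_floor = 999.6 N.
μ_min = f / N_floor = 117.5 / 999.6 = 0.118.

μ_min ≈ 0.118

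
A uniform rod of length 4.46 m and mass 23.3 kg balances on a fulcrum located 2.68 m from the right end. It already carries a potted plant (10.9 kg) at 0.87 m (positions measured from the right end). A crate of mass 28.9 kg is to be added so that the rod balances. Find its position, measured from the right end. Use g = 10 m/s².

Sum moments about the fulcrum (at 2.68 m from the right end) (the support reaction has zero arm there).
Beam weight: 23.3 × 10 = 233 N down at 2.23 m → arm 0.45 m, τ = 233 × 0.45 = 104.9 N·m clockwise.
Potted plant: 10.9 × 10 = 109 N down at 0.87 m → arm 1.81 m, τ = 109 × 1.81 = 197.3 N·m clockwise.
Net moment of existing loads = 302.2 N·m clockwise.
The crate weighs 28.9 × 10 = 289 N and must supply an equal counterclockwise moment, so its lever arm about the fulcrum is 302.2 / 289 = 1.05 m.
That puts it at 2.68 + 1.05 = 3.73 m from the right end.

x ≈ 3.73 m from the right end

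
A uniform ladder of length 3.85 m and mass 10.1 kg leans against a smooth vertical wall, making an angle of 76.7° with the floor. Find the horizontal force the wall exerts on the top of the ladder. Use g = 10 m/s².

N_wall ≈ 11.9 N

About the foot of the ladder:
Ladder weight 10.1×10 = 101 N acts at 1.925 m along the ladder; its horizontal arm is 1.925·cos76.7° = 0.4428 m → τ = 44.72 N·m clockwise.
Wall normal N acts horizontally at the top; its moment arm is the height L sinθ = 3.85·sin76.7° = 3.747 m, counterclockwise.
Setting net torque to zero: N × 3.747 = 44.72 → N = 11.9 N.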